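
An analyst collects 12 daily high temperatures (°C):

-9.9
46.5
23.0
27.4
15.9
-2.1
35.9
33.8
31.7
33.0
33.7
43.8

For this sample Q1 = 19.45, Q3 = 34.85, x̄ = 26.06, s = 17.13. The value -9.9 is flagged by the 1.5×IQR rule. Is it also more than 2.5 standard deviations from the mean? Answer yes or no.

z = (-9.9 − 26.06) / 17.13 = -2.10.
|z| = 2.10 ≤ 2.5.

no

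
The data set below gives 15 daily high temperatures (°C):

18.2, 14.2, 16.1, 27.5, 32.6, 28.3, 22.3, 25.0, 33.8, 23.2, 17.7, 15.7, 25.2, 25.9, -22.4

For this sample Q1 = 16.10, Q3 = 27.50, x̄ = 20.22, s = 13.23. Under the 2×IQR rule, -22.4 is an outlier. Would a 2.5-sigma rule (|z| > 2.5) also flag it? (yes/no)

yes

z = (-22.4 − 20.22) / 13.23 = -3.22.
|z| = 3.22 > 2.5.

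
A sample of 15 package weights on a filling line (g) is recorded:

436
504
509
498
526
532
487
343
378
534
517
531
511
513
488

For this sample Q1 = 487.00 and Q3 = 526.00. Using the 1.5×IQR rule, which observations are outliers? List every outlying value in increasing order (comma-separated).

343, 378

IQR = Q3 − Q1 = 526.00 − 487.00 = 39.00.
Lower fence = Q1 − 1.5·IQR = 487.00 − 58.50 = 428.50.
Upper fence = Q3 + 1.5·IQR = 526.00 + 58.50 = 584.50.
343 < 428.50 → outlier.
378 < 428.50 → outlier.
All remaining values lie within [428.50, 584.50].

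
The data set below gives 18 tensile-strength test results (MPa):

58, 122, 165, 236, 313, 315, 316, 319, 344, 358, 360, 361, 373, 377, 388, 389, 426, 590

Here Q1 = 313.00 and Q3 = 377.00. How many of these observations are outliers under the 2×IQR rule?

4

IQR = 64.00; fences at 313.00 − 128.00 = 185.00 and 377.00 + 128.00 = 505.00.
Outside the cutoffs: 58, 122, 165, 590.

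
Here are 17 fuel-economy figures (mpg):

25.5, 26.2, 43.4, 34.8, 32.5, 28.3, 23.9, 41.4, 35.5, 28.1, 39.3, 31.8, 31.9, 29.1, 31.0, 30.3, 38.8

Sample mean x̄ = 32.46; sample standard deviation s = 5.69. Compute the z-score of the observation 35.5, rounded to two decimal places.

0.53

z = (35.5 − 32.46) / 5.69 = 0.53.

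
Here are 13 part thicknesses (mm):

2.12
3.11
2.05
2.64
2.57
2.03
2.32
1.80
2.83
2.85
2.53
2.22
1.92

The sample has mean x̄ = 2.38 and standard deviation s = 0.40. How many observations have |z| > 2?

Cutoffs: x̄ ± 2s = [1.58, 3.18].
Every value lies within the cutoffs.

0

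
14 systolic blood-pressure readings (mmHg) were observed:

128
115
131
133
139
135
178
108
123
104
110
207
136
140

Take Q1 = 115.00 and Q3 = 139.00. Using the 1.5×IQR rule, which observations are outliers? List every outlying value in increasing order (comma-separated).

IQR = Q3 − Q1 = 139.00 − 115.00 = 24.00.
Lower fence = Q1 − 1.5·IQR = 115.00 − 36.00 = 79.00.
Upper fence = Q3 + 1.5·IQR = 139.00 + 36.00 = 175.00.
178 > 175.00 → outlier.
207 > 175.00 → outlier.
All remaining values lie within [79.00, 175.00].

178, 207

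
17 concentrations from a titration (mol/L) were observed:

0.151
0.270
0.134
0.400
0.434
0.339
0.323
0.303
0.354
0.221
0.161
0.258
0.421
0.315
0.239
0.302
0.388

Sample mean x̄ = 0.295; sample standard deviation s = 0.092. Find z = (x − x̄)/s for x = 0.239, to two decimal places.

-0.61

z = (0.239 − 0.295) / 0.092 = -0.61.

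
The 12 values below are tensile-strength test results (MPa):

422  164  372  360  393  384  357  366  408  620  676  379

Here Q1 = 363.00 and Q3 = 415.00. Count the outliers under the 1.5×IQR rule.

IQR = 52.00; fences at 363.00 − 78.00 = 285.00 and 415.00 + 78.00 = 493.00.
Outside the cutoffs: 164, 620, 676.

3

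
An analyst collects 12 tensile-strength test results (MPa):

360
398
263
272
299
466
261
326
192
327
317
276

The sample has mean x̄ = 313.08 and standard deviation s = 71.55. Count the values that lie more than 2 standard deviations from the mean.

1

Cutoffs: x̄ ± 2s = [169.98, 456.18].
Outside the cutoffs: 466.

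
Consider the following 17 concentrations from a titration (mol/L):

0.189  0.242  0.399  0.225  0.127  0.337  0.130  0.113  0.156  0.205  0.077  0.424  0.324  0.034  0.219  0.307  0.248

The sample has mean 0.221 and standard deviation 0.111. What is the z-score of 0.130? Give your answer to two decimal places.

z = (0.130 − 0.221) / 0.111 = -0.82.

-0.82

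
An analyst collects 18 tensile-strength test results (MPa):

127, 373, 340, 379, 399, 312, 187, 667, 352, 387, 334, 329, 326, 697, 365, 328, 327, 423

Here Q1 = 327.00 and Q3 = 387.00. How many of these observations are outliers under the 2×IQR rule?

IQR = 60.00; fences at 327.00 − 120.00 = 207.00 and 387.00 + 120.00 = 507.00.
Outside the cutoffs: 127, 187, 667, 697.

4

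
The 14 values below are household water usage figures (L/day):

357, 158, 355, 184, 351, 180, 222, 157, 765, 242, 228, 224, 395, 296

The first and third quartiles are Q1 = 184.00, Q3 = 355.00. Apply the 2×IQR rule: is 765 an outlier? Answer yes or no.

yes

IQR = Q3 − Q1 = 355.00 − 184.00 = 171.00.
Lower fence = Q1 − 2·IQR = 184.00 − 342.00 = -158.00.
Upper fence = Q3 + 2·IQR = 355.00 + 342.00 = 697.00.
765 lies above the upper fence.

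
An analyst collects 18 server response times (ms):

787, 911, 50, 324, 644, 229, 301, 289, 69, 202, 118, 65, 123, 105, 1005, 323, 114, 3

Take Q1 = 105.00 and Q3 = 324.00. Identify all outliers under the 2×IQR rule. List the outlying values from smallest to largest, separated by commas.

IQR = Q3 − Q1 = 324.00 − 105.00 = 219.00.
Lower fence = Q1 − 2·IQR = 105.00 − 438.00 = -333.00.
Upper fence = Q3 + 2·IQR = 324.00 + 438.00 = 762.00.
787 > 762.00 → outlier.
911 > 762.00 → outlier.
1005 > 762.00 → outlier.
All remaining values lie within [-333.00, 762.00].

787, 911, 1005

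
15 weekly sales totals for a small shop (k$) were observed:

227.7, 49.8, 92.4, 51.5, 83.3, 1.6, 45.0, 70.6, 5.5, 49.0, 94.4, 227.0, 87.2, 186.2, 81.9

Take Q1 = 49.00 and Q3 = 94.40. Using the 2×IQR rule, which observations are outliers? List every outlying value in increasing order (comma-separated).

186.2, 227.0, 227.7

IQR = Q3 − Q1 = 94.40 − 49.00 = 45.40.
Lower fence = Q1 − 2·IQR = 49.00 − 90.80 = -41.80.
Upper fence = Q3 + 2·IQR = 94.40 + 90.80 = 185.20.
186.2 > 185.20 → outlier.
227.0 > 185.20 → outlier.
227.7 > 185.20 → outlier.
All remaining values lie within [-41.80, 185.20].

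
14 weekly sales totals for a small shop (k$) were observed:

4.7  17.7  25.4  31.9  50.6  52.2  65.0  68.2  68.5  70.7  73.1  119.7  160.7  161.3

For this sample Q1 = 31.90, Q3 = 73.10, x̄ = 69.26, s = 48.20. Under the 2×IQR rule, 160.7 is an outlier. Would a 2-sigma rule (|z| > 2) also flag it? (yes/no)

z = (160.7 − 69.26) / 48.20 = 1.90.
|z| = 1.90 ≤ 2.

no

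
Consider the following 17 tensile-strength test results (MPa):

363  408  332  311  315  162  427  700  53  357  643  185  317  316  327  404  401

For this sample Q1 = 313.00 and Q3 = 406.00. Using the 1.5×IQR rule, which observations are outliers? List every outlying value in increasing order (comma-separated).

53, 162, 643, 700

IQR = Q3 − Q1 = 406.00 − 313.00 = 93.00.
Lower fence = Q1 − 1.5·IQR = 313.00 − 139.50 = 173.50.
Upper fence = Q3 + 1.5·IQR = 406.00 + 139.50 = 545.50.
53 < 173.50 → outlier.
162 < 173.50 → outlier.
643 > 545.50 → outlier.
700 > 545.50 → outlier.
All remaining values lie within [173.50, 545.50].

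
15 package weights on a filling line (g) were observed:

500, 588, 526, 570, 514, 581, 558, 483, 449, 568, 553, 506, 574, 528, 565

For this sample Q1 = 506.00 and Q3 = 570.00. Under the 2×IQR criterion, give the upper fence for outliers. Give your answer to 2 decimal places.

698.00

IQR = Q3 − Q1 = 570.00 − 506.00 = 64.00.
Lower fence = Q1 − 2·IQR = 506.00 − 128.00 = 378.00.
Upper fence = Q3 + 2·IQR = 570.00 + 128.00 = 698.00.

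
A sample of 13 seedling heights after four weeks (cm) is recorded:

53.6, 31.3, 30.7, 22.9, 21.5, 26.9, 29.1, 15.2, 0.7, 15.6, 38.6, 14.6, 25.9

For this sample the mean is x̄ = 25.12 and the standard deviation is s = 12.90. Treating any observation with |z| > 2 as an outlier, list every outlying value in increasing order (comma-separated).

Cutoffs at x̄ ± 2s: 25.12 ± 2·12.90 = [-0.68, 50.92].
53.6: z = 2.21, |z| > 2 → outlier.
Every other value lies within [-0.68, 50.92].

53.6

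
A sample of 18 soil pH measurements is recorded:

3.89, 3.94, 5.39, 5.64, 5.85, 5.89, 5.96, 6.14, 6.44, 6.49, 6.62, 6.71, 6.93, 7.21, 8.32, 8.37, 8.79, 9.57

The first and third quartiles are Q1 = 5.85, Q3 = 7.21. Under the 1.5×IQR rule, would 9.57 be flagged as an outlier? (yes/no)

IQR = Q3 − Q1 = 7.21 − 5.85 = 1.36.
Lower fence = Q1 − 1.5·IQR = 5.85 − 2.04 = 3.81.
Upper fence = Q3 + 1.5·IQR = 7.21 + 2.04 = 9.25.
9.57 lies above the upper fence.

yes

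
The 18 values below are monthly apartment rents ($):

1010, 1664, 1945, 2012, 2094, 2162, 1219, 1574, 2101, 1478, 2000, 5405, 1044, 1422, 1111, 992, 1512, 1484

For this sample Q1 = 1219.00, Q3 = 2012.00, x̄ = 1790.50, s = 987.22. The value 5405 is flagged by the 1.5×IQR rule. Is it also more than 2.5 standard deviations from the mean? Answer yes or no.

yes

z = (5405 − 1790.50) / 987.22 = 3.66.
|z| = 3.66 > 2.5.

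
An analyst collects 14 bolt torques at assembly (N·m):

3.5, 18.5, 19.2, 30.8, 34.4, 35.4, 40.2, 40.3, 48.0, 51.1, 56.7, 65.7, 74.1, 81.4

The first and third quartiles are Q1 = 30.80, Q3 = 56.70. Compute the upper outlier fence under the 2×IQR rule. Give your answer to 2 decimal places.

108.50

IQR = Q3 − Q1 = 56.70 − 30.80 = 25.90.
Lower fence = Q1 − 2·IQR = 30.80 − 51.80 = -21.00.
Upper fence = Q3 + 2·IQR = 56.70 + 51.80 = 108.50.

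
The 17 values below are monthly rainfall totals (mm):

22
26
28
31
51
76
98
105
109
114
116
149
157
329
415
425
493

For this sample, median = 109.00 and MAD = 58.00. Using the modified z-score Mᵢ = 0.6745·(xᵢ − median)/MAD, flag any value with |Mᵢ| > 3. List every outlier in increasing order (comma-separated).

|Mᵢ| > 3 ⇔ |xᵢ − 109.00| > 3·58.00/0.6745 = 257.97.
So outliers lie outside [-148.97, 366.97].
415: M = 3.56 → outlier.
425: M = 3.67 → outlier.
493: M = 4.47 → outlier.

415, 425, 493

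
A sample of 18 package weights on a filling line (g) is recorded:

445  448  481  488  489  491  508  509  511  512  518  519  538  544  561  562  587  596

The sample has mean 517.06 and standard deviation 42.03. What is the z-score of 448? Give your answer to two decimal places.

-1.64

z = (448 − 517.06) / 42.03 = -1.64.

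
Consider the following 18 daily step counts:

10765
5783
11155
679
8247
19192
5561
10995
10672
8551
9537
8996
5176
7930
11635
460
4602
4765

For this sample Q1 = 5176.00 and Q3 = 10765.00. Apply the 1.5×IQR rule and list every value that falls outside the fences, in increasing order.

IQR = Q3 − Q1 = 10765.00 − 5176.00 = 5589.00.
Lower fence = Q1 − 1.5·IQR = 5176.00 − 8383.50 = -3207.50.
Upper fence = Q3 + 1.5·IQR = 10765.00 + 8383.50 = 19148.50.
19192 > 19148.50 → outlier.
All remaining values lie within [-3207.50, 19148.50].

19192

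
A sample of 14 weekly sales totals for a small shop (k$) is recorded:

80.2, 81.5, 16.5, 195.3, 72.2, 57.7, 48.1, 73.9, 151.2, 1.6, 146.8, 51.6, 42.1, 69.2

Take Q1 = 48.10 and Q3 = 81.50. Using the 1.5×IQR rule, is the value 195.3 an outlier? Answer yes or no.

yes

IQR = Q3 − Q1 = 81.50 − 48.10 = 33.40.
Lower fence = Q1 − 1.5·IQR = 48.10 − 50.10 = -2.00.
Upper fence = Q3 + 1.5·IQR = 81.50 + 50.10 = 131.60.
195.3 lies above the upper fence.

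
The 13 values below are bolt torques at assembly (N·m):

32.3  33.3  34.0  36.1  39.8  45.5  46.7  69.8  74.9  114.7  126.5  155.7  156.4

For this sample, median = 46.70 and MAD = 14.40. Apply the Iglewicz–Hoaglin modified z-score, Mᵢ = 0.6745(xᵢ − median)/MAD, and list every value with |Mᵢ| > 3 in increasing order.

|Mᵢ| > 3 ⇔ |xᵢ − 46.70| > 3·14.40/0.6745 = 64.05.
So outliers lie outside [-17.35, 110.75].
114.7: M = 3.19 → outlier.
126.5: M = 3.74 → outlier.
155.7: M = 5.11 → outlier.
156.4: M = 5.14 → outlier.

114.7, 126.5, 155.7, 156.4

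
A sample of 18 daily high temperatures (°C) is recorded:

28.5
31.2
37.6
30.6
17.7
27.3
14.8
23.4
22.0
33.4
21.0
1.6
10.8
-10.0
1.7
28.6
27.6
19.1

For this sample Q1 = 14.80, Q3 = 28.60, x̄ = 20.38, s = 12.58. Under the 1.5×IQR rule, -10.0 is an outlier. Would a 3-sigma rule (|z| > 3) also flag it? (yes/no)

z = (-10.0 − 20.38) / 12.58 = -2.41.
|z| = 2.41 ≤ 3.

no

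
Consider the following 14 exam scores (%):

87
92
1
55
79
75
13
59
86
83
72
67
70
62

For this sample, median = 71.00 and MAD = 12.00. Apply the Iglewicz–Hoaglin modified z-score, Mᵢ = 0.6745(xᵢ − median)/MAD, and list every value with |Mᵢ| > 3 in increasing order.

1, 13

|Mᵢ| > 3 ⇔ |xᵢ − 71.00| > 3·12.00/0.6745 = 53.37.
So outliers lie outside [17.63, 124.37].
1: M = -3.93 → outlier.
13: M = -3.26 → outlier.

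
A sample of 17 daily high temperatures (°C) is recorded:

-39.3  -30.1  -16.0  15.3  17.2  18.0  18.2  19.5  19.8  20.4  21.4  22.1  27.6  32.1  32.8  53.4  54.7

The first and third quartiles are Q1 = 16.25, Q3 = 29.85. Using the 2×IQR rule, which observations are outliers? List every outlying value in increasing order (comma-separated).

-39.3, -30.1, -16.0

IQR = Q3 − Q1 = 29.85 − 16.25 = 13.60.
Lower fence = Q1 − 2·IQR = 16.25 − 27.20 = -10.95.
Upper fence = Q3 + 2·IQR = 29.85 + 27.20 = 57.05.
-39.3 < -10.95 → outlier.
-30.1 < -10.95 → outlier.
-16.0 < -10.95 → outlier.
All remaining values lie within [-10.95, 57.05].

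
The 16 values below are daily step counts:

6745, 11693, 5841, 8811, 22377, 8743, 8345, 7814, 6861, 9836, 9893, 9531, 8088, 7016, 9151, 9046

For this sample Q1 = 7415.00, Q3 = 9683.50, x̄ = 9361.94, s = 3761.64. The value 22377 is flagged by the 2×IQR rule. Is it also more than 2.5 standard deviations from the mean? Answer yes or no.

yes

z = (22377 − 9361.94) / 3761.64 = 3.46.
|z| = 3.46 > 2.5.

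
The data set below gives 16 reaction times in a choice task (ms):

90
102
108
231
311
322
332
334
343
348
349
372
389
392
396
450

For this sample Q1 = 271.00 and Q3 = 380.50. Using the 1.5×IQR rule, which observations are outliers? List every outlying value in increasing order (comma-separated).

IQR = Q3 − Q1 = 380.50 − 271.00 = 109.50.
Lower fence = Q1 − 1.5·IQR = 271.00 − 164.25 = 106.75.
Upper fence = Q3 + 1.5·IQR = 380.50 + 164.25 = 544.75.
90 < 106.75 → outlier.
102 < 106.75 → outlier.
All remaining values lie within [106.75, 544.75].

90, 102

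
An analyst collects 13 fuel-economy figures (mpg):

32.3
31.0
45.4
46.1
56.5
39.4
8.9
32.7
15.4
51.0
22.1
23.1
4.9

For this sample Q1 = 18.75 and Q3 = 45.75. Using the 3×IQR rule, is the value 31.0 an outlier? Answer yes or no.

IQR = Q3 − Q1 = 45.75 − 18.75 = 27.00.
Lower fence = Q1 − 3·IQR = 18.75 − 81.00 = -62.25.
Upper fence = Q3 + 3·IQR = 45.75 + 81.00 = 126.75.
31.0 lies within [-62.25, 126.75].

no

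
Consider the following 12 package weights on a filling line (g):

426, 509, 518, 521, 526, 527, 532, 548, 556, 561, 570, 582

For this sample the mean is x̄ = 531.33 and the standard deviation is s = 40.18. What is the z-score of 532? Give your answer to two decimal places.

0.02

z = (532 − 531.33) / 40.18 = 0.02.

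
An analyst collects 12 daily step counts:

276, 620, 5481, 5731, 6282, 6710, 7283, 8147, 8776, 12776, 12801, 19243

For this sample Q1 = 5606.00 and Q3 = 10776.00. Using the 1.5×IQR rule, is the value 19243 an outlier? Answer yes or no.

yes

IQR = Q3 − Q1 = 10776.00 − 5606.00 = 5170.00.
Lower fence = Q1 − 1.5·IQR = 5606.00 − 7755.00 = -2149.00.
Upper fence = Q3 + 1.5·IQR = 10776.00 + 7755.00 = 18531.00.
19243 lies above the upper fence.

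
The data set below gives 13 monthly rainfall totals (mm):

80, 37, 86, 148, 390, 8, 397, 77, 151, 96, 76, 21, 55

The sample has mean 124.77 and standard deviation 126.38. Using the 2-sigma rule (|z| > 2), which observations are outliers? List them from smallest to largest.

390, 397

Cutoffs at x̄ ± 2s: 124.77 ± 2·126.38 = [-127.99, 377.53].
390: z = 2.10, |z| > 2 → outlier.
397: z = 2.15, |z| > 2 → outlier.
Every other value lies within [-127.99, 377.53].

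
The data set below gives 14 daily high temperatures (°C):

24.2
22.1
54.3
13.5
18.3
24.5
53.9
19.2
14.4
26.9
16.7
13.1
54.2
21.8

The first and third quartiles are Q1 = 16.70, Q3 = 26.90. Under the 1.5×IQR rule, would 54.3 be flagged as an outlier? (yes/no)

yes

IQR = Q3 − Q1 = 26.90 − 16.70 = 10.20.
Lower fence = Q1 − 1.5·IQR = 16.70 − 15.30 = 1.40.
Upper fence = Q3 + 1.5·IQR = 26.90 + 15.30 = 42.20.
54.3 lies above the upper fence.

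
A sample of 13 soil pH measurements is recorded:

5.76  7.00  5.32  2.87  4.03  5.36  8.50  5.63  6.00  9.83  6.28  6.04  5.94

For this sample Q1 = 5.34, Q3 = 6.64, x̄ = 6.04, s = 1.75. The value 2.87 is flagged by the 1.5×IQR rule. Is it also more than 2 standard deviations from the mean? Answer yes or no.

no

z = (2.87 − 6.04) / 1.75 = -1.81.
|z| = 1.81 ≤ 2.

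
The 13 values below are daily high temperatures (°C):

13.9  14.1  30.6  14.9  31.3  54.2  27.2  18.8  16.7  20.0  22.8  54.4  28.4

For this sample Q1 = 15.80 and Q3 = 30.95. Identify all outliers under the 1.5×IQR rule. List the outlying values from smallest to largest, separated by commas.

IQR = Q3 − Q1 = 30.95 − 15.80 = 15.15.
Lower fence = Q1 − 1.5·IQR = 15.80 − 22.725 = -6.925.
Upper fence = Q3 + 1.5·IQR = 30.95 + 22.725 = 53.675.
54.2 > 53.675 → outlier.
54.4 > 53.675 → outlier.
All remaining values lie within [-6.925, 53.675].

54.2, 54.4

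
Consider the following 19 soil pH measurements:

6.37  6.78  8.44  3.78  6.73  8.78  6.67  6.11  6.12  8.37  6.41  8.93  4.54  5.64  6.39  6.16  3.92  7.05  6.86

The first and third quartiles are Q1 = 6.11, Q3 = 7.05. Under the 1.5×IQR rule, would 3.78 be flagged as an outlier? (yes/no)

IQR = Q3 − Q1 = 7.05 − 6.11 = 0.94.
Lower fence = Q1 − 1.5·IQR = 6.11 − 1.41 = 4.70.
Upper fence = Q3 + 1.5·IQR = 7.05 + 1.41 = 8.46.
3.78 lies below the lower fence.

yes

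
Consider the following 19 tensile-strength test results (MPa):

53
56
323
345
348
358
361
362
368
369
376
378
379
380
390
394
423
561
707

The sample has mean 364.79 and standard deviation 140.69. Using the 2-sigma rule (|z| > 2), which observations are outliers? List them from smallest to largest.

53, 56, 707

Cutoffs at x̄ ± 2s: 364.79 ± 2·140.69 = [83.41, 646.17].
53: z = -2.22, |z| > 2 → outlier.
56: z = -2.19, |z| > 2 → outlier.
707: z = 2.43, |z| > 2 → outlier.
Every other value lies within [83.41, 646.17].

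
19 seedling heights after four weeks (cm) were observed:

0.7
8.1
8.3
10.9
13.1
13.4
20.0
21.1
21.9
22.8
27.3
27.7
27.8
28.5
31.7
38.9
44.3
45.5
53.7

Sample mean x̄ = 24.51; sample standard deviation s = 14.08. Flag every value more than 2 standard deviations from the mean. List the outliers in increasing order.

Cutoffs at x̄ ± 2s: 24.51 ± 2·14.08 = [-3.65, 52.67].
53.7: z = 2.07, |z| > 2 → outlier.
Every other value lies within [-3.65, 52.67].

53.7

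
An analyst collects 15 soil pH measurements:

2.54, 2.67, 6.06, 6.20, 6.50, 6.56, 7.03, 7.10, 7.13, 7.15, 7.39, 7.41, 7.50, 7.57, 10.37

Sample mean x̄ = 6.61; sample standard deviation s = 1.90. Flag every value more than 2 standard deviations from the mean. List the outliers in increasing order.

Cutoffs at x̄ ± 2s: 6.61 ± 2·1.90 = [2.81, 10.41].
2.54: z = -2.14, |z| > 2 → outlier.
2.67: z = -2.07, |z| > 2 → outlier.
Every other value lies within [2.81, 10.41].

2.54, 2.67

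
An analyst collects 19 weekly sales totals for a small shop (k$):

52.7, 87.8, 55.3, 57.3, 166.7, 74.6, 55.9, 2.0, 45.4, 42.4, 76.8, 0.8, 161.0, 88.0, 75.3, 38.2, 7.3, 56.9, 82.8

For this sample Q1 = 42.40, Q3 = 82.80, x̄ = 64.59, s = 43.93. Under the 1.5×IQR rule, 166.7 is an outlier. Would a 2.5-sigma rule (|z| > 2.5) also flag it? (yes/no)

no

z = (166.7 − 64.59) / 43.93 = 2.32.
|z| = 2.32 ≤ 2.5.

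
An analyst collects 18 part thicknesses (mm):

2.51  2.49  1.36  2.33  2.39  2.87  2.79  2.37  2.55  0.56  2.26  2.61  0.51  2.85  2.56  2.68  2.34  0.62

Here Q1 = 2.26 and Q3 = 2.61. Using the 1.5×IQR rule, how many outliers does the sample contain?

IQR = 0.35; fences at 2.26 − 0.525 = 1.735 and 2.61 + 0.525 = 3.135.
Outside the cutoffs: 0.51, 0.56, 0.62, 1.36.

4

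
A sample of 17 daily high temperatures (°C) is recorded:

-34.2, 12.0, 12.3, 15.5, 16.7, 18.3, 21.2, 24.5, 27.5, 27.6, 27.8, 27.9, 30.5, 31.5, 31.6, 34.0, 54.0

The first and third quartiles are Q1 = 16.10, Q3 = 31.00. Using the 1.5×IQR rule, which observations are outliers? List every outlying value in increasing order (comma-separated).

IQR = Q3 − Q1 = 31.00 − 16.10 = 14.90.
Lower fence = Q1 − 1.5·IQR = 16.10 − 22.35 = -6.25.
Upper fence = Q3 + 1.5·IQR = 31.00 + 22.35 = 53.35.
-34.2 < -6.25 → outlier.
54.0 > 53.35 → outlier.
All remaining values lie within [-6.25, 53.35].

-34.2, 54.0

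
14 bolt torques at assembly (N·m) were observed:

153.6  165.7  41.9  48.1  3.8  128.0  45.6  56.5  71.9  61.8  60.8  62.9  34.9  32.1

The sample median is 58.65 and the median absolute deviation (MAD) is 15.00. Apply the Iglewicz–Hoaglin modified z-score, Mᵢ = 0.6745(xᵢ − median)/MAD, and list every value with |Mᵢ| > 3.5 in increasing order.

153.6, 165.7

|Mᵢ| > 3.5 ⇔ |xᵢ − 58.65| > 3.5·15.00/0.6745 = 77.84.
So outliers lie outside [-19.19, 136.49].
153.6: M = 4.27 → outlier.
165.7: M = 4.81 → outlier.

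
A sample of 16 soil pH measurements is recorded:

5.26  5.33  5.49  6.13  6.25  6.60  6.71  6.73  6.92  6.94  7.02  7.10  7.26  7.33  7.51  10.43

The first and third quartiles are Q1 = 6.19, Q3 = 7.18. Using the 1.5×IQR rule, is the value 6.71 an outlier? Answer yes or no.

no

IQR = Q3 − Q1 = 7.18 − 6.19 = 0.99.
Lower fence = Q1 − 1.5·IQR = 6.19 − 1.485 = 4.705.
Upper fence = Q3 + 1.5·IQR = 7.18 + 1.485 = 8.665.
6.71 lies within [4.705, 8.665].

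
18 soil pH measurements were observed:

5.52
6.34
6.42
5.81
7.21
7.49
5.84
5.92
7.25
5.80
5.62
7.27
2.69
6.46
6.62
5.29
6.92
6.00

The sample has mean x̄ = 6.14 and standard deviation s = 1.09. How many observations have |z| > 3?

Cutoffs: x̄ ± 3s = [2.87, 9.41].
Outside the cutoffs: 2.69.

1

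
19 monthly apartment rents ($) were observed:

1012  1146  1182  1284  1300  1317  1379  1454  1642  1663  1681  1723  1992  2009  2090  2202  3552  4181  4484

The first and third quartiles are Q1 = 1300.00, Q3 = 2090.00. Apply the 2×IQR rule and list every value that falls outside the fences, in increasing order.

4181, 4484

IQR = Q3 − Q1 = 2090.00 − 1300.00 = 790.00.
Lower fence = Q1 − 2·IQR = 1300.00 − 1580.00 = -280.00.
Upper fence = Q3 + 2·IQR = 2090.00 + 1580.00 = 3670.00.
4181 > 3670.00 → outlier.
4484 > 3670.00 → outlier.
All remaining values lie within [-280.00, 3670.00].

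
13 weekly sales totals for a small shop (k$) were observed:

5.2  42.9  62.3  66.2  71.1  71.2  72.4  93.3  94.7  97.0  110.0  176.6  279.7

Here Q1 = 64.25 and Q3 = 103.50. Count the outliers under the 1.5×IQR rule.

IQR = 39.25; fences at 64.25 − 58.875 = 5.375 and 103.50 + 58.875 = 162.375.
Outside the cutoffs: 5.2, 176.6, 279.7.

3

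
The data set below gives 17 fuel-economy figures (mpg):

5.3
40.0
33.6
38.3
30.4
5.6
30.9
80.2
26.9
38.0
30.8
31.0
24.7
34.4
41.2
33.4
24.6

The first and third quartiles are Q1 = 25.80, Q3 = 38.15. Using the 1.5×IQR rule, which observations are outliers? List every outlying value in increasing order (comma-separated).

IQR = Q3 − Q1 = 38.15 − 25.80 = 12.35.
Lower fence = Q1 − 1.5·IQR = 25.80 − 18.525 = 7.275.
Upper fence = Q3 + 1.5·IQR = 38.15 + 18.525 = 56.675.
5.3 < 7.275 → outlier.
5.6 < 7.275 → outlier.
80.2 > 56.675 → outlier.
All remaining values lie within [7.275, 56.675].

5.3, 5.6, 80.2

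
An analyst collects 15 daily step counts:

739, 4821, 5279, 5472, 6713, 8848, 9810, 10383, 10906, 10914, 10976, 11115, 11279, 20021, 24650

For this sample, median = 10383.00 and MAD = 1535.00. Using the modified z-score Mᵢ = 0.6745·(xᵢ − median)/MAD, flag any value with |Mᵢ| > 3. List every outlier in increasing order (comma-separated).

|Mᵢ| > 3 ⇔ |xᵢ − 10383.00| > 3·1535.00/0.6745 = 6827.28.
So outliers lie outside [3555.72, 17210.28].
739: M = -4.24 → outlier.
20021: M = 4.24 → outlier.
24650: M = 6.27 → outlier.

739, 20021, 24650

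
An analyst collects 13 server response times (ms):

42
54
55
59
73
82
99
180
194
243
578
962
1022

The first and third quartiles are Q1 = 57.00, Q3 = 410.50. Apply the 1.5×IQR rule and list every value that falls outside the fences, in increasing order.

962, 1022

IQR = Q3 − Q1 = 410.50 − 57.00 = 353.50.
Lower fence = Q1 − 1.5·IQR = 57.00 − 530.25 = -473.25.
Upper fence = Q3 + 1.5·IQR = 410.50 + 530.25 = 940.75.
962 > 940.75 → outlier.
1022 > 940.75 → outlier.
All remaining values lie within [-473.25, 940.75].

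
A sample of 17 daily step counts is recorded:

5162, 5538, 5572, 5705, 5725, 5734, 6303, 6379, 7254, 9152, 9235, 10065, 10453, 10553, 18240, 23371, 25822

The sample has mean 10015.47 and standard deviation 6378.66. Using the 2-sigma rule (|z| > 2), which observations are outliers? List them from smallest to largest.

23371, 25822

Cutoffs at x̄ ± 2s: 10015.47 ± 2·6378.66 = [-2741.85, 22772.79].
23371: z = 2.09, |z| > 2 → outlier.
25822: z = 2.48, |z| > 2 → outlier.
Every other value lies within [-2741.85, 22772.79].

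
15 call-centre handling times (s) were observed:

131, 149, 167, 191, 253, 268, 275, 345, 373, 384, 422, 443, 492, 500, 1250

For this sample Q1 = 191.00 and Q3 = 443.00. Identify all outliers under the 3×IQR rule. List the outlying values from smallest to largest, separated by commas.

IQR = Q3 − Q1 = 443.00 − 191.00 = 252.00.
Lower fence = Q1 − 3·IQR = 191.00 − 756.00 = -565.00.
Upper fence = Q3 + 3·IQR = 443.00 + 756.00 = 1199.00.
1250 > 1199.00 → outlier.
All remaining values lie within [-565.00, 1199.00].

1250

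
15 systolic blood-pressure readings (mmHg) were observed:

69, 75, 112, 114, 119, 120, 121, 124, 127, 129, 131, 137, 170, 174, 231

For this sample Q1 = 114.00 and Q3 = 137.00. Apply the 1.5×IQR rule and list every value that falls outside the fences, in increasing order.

IQR = Q3 − Q1 = 137.00 − 114.00 = 23.00.
Lower fence = Q1 − 1.5·IQR = 114.00 − 34.50 = 79.50.
Upper fence = Q3 + 1.5·IQR = 137.00 + 34.50 = 171.50.
69 < 79.50 → outlier.
75 < 79.50 → outlier.
174 > 171.50 → outlier.
231 > 171.50 → outlier.
All remaining values lie within [79.50, 171.50].

69, 75, 174, 231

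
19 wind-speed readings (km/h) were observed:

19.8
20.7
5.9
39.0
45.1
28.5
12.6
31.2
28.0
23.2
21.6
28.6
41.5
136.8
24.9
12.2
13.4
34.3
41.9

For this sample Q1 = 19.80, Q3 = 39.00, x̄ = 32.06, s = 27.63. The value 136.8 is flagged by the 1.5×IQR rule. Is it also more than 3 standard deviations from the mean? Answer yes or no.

z = (136.8 − 32.06) / 27.63 = 3.79.
|z| = 3.79 > 3.

yes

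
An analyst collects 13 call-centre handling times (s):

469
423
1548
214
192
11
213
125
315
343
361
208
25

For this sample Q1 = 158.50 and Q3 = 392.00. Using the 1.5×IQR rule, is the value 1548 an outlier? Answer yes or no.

IQR = Q3 − Q1 = 392.00 − 158.50 = 233.50.
Lower fence = Q1 − 1.5·IQR = 158.50 − 350.25 = -191.75.
Upper fence = Q3 + 1.5·IQR = 392.00 + 350.25 = 742.25.
1548 lies above the upper fence.

yes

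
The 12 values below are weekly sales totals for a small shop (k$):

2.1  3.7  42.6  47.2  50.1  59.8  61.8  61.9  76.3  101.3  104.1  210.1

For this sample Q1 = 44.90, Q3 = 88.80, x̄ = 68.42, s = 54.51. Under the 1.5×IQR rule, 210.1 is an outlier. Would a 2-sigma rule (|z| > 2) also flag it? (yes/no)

yes

z = (210.1 − 68.42) / 54.51 = 2.60.
|z| = 2.60 > 2.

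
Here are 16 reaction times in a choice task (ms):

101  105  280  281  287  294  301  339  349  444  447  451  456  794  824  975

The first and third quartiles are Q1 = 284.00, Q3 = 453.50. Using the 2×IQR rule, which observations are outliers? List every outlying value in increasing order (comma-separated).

794, 824, 975

IQR = Q3 − Q1 = 453.50 − 284.00 = 169.50.
Lower fence = Q1 − 2·IQR = 284.00 − 339.00 = -55.00.
Upper fence = Q3 + 2·IQR = 453.50 + 339.00 = 792.50.
794 > 792.50 → outlier.
824 > 792.50 → outlier.
975 > 792.50 → outlier.
All remaining values lie within [-55.00, 792.50].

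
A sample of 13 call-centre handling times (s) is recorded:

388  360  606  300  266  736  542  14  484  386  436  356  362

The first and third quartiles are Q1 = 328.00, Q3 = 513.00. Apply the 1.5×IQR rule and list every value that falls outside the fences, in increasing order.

14

IQR = Q3 − Q1 = 513.00 − 328.00 = 185.00.
Lower fence = Q1 − 1.5·IQR = 328.00 − 277.50 = 50.50.
Upper fence = Q3 + 1.5·IQR = 513.00 + 277.50 = 790.50.
14 < 50.50 → outlier.
All remaining values lie within [50.50, 790.50].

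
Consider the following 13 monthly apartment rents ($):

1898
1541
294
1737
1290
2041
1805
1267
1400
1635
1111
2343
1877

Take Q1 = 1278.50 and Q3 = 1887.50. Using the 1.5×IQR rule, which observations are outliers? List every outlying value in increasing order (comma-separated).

IQR = Q3 − Q1 = 1887.50 − 1278.50 = 609.00.
Lower fence = Q1 − 1.5·IQR = 1278.50 − 913.50 = 365.00.
Upper fence = Q3 + 1.5·IQR = 1887.50 + 913.50 = 2801.00.
294 < 365.00 → outlier.
All remaining values lie within [365.00, 2801.00].

294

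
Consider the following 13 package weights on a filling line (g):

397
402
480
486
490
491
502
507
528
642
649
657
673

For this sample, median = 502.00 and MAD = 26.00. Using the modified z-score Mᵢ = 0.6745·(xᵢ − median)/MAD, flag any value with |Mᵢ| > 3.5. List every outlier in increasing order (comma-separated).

|Mᵢ| > 3.5 ⇔ |xᵢ − 502.00| > 3.5·26.00/0.6745 = 134.91.
So outliers lie outside [367.09, 636.91].
642: M = 3.63 → outlier.
649: M = 3.81 → outlier.
657: M = 4.02 → outlier.
673: M = 4.44 → outlier.

642, 649, 657, 673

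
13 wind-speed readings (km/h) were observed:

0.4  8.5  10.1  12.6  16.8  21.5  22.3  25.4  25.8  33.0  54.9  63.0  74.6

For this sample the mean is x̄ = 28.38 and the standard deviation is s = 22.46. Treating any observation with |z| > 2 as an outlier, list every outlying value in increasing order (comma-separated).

74.6

Cutoffs at x̄ ± 2s: 28.38 ± 2·22.46 = [-16.54, 73.30].
74.6: z = 2.06, |z| > 2 → outlier.
Every other value lies within [-16.54, 73.30].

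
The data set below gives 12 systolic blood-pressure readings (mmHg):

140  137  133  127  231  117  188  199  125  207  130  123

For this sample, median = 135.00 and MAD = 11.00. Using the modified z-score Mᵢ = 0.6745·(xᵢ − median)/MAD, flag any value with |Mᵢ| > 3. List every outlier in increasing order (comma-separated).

|Mᵢ| > 3 ⇔ |xᵢ − 135.00| > 3·11.00/0.6745 = 48.93.
So outliers lie outside [86.07, 183.93].
188: M = 3.25 → outlier.
199: M = 3.92 → outlier.
207: M = 4.41 → outlier.
231: M = 5.89 → outlier.

188, 199, 207, 231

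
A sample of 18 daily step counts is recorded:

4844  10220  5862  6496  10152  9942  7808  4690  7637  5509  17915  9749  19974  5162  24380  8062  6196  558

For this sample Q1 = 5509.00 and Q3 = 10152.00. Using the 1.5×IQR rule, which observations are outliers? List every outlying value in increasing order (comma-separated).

IQR = Q3 − Q1 = 10152.00 − 5509.00 = 4643.00.
Lower fence = Q1 − 1.5·IQR = 5509.00 − 6964.50 = -1455.50.
Upper fence = Q3 + 1.5·IQR = 10152.00 + 6964.50 = 17116.50.
17915 > 17116.50 → outlier.
19974 > 17116.50 → outlier.
24380 > 17116.50 → outlier.
All remaining values lie within [-1455.50, 17116.50].

17915, 19974, 24380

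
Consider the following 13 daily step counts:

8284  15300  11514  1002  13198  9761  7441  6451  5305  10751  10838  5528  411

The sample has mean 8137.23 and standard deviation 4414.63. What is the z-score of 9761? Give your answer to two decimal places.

z = (9761 − 8137.23) / 4414.63 = 0.37.

0.37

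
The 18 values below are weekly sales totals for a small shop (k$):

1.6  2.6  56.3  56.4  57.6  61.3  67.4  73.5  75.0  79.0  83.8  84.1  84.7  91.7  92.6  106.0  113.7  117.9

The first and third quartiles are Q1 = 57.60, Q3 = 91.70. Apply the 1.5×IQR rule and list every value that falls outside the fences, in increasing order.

IQR = Q3 − Q1 = 91.70 − 57.60 = 34.10.
Lower fence = Q1 − 1.5·IQR = 57.60 − 51.15 = 6.45.
Upper fence = Q3 + 1.5·IQR = 91.70 + 51.15 = 142.85.
1.6 < 6.45 → outlier.
2.6 < 6.45 → outlier.
All remaining values lie within [6.45, 142.85].

1.6, 2.6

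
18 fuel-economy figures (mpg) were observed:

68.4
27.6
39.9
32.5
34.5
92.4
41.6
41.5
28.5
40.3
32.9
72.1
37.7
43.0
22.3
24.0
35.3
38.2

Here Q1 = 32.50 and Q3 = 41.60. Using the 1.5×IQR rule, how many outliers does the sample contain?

3

IQR = 9.10; fences at 32.50 − 13.65 = 18.85 and 41.60 + 13.65 = 55.25.
Outside the cutoffs: 68.4, 72.1, 92.4.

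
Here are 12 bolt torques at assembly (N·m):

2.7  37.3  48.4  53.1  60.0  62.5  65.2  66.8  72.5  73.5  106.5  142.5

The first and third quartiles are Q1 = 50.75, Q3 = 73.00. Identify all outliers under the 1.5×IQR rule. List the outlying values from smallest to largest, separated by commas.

2.7, 106.5, 142.5

IQR = Q3 − Q1 = 73.00 − 50.75 = 22.25.
Lower fence = Q1 − 1.5·IQR = 50.75 − 33.375 = 17.375.
Upper fence = Q3 + 1.5·IQR = 73.00 + 33.375 = 106.375.
2.7 < 17.375 → outlier.
106.5 > 106.375 → outlier.
142.5 > 106.375 → outlier.
All remaining values lie within [17.375, 106.375].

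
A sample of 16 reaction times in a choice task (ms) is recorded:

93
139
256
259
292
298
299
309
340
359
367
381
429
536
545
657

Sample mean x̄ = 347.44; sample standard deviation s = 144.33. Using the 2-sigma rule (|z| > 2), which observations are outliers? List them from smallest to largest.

657

Cutoffs at x̄ ± 2s: 347.44 ± 2·144.33 = [58.78, 636.10].
657: z = 2.14, |z| > 2 → outlier.
Every other value lies within [58.78, 636.10].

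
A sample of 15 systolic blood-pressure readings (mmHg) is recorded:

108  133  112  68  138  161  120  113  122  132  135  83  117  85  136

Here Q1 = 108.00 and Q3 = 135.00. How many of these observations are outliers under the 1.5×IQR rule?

IQR = 27.00; fences at 108.00 − 40.50 = 67.50 and 135.00 + 40.50 = 175.50.
Every value lies within the cutoffs.

0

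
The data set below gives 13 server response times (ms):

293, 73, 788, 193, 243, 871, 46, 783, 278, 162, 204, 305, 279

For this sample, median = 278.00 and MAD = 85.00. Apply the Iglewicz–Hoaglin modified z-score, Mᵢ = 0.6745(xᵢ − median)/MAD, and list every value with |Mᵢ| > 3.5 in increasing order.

783, 788, 871

|Mᵢ| > 3.5 ⇔ |xᵢ − 278.00| > 3.5·85.00/0.6745 = 441.07.
So outliers lie outside [-163.07, 719.07].
783: M = 4.01 → outlier.
788: M = 4.05 → outlier.
871: M = 4.71 → outlier.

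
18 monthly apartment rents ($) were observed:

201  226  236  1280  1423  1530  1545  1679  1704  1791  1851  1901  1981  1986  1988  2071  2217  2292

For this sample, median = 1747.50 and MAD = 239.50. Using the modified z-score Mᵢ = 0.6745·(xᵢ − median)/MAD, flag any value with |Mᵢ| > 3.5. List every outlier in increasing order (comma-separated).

201, 226, 236

|Mᵢ| > 3.5 ⇔ |xᵢ − 1747.50| > 3.5·239.50/0.6745 = 1242.77.
So outliers lie outside [504.73, 2990.27].
201: M = -4.36 → outlier.
226: M = -4.28 → outlier.
236: M = -4.26 → outlier.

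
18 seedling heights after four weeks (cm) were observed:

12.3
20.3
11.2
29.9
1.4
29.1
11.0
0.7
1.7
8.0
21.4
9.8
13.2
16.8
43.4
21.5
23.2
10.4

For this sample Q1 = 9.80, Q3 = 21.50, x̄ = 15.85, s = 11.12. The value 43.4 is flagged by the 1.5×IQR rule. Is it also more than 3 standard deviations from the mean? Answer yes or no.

no

z = (43.4 − 15.85) / 11.12 = 2.48.
|z| = 2.48 ≤ 3.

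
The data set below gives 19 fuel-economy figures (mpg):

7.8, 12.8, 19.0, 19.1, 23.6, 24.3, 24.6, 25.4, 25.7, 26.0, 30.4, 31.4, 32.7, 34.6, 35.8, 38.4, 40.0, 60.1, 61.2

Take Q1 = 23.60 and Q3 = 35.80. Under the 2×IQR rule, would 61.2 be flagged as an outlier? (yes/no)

IQR = Q3 − Q1 = 35.80 − 23.60 = 12.20.
Lower fence = Q1 − 2·IQR = 23.60 − 24.40 = -0.80.
Upper fence = Q3 + 2·IQR = 35.80 + 24.40 = 60.20.
61.2 lies above the upper fence.

yes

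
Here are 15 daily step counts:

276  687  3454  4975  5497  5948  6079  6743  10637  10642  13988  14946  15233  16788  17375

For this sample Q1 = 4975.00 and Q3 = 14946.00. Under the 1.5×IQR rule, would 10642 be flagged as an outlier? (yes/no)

no

IQR = Q3 − Q1 = 14946.00 − 4975.00 = 9971.00.
Lower fence = Q1 − 1.5·IQR = 4975.00 − 14956.50 = -9981.50.
Upper fence = Q3 + 1.5·IQR = 14946.00 + 14956.50 = 29902.50.
10642 lies within [-9981.50, 29902.50].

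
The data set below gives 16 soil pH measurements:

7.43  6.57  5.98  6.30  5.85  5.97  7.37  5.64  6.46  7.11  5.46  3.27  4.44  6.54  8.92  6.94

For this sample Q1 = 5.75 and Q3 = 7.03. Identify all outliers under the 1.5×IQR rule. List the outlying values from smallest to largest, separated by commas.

3.27

IQR = Q3 − Q1 = 7.03 − 5.75 = 1.28.
Lower fence = Q1 − 1.5·IQR = 5.75 − 1.92 = 3.83.
Upper fence = Q3 + 1.5·IQR = 7.03 + 1.92 = 8.95.
3.27 < 3.83 → outlier.
All remaining values lie within [3.83, 8.95].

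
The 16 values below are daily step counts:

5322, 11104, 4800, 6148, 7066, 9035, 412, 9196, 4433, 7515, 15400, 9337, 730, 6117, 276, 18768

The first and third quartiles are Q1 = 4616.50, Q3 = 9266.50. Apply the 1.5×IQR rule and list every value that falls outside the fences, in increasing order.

18768

IQR = Q3 − Q1 = 9266.50 − 4616.50 = 4650.00.
Lower fence = Q1 − 1.5·IQR = 4616.50 − 6975.00 = -2358.50.
Upper fence = Q3 + 1.5·IQR = 9266.50 + 6975.00 = 16241.50.
18768 > 16241.50 → outlier.
All remaining values lie within [-2358.50, 16241.50].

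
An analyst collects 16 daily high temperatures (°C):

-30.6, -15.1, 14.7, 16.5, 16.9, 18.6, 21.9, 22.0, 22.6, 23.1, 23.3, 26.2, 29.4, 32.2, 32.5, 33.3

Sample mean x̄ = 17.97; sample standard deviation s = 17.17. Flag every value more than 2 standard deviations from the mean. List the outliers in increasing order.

-30.6

Cutoffs at x̄ ± 2s: 17.97 ± 2·17.17 = [-16.37, 52.31].
-30.6: z = -2.83, |z| > 2 → outlier.
Every other value lies within [-16.37, 52.31].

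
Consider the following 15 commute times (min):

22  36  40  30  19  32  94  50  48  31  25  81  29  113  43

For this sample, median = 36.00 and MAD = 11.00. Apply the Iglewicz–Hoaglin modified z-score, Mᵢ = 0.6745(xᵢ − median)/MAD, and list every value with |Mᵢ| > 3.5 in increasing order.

94, 113

|Mᵢ| > 3.5 ⇔ |xᵢ − 36.00| > 3.5·11.00/0.6745 = 57.08.
So outliers lie outside [-21.08, 93.08].
94: M = 3.56 → outlier.
113: M = 4.72 → outlier.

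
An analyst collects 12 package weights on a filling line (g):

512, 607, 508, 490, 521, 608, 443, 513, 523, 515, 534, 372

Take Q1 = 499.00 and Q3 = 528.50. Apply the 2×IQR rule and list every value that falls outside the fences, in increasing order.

IQR = Q3 − Q1 = 528.50 − 499.00 = 29.50.
Lower fence = Q1 − 2·IQR = 499.00 − 59.00 = 440.00.
Upper fence = Q3 + 2·IQR = 528.50 + 59.00 = 587.50.
372 < 440.00 → outlier.
607 > 587.50 → outlier.
608 > 587.50 → outlier.
All remaining values lie within [440.00, 587.50].

372, 607, 608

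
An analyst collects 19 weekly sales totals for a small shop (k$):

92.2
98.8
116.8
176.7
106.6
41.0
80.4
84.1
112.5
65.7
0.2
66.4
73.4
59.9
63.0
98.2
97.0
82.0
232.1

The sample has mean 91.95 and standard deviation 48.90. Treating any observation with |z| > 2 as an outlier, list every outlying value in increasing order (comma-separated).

Cutoffs at x̄ ± 2s: 91.95 ± 2·48.90 = [-5.85, 189.75].
232.1: z = 2.87, |z| > 2 → outlier.
Every other value lies within [-5.85, 189.75].

232.1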